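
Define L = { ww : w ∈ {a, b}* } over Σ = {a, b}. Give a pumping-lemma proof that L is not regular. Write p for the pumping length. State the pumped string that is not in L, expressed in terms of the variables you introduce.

Assume L is regular. Let p be the pumping length given by the pumping lemma.
Take w = a^p b^p a^p b^p = uu where u = a^pb^p; then w ∈ L and |w| = 4p ≥ p.
Write w = xyz as guaranteed by the lemma, with |xy| ≤ p and |y| ≥ 1.
Since the first p symbols of w are all a's and |xy| ≤ p, y lies entirely in the leading a-block: y = a^k for some k with 1 ≤ k ≤ p.
Pump with i = 2: xy^2z = a^{p+k} b^p a^p b^p, of length 4p+k. Suppose this equals vv. The string starts with a and ends with b, so v does too; thus the boundary between the two copies of v is a b→a transition. There is exactly one such transition, at position 2p+k, so |v| = 2p+k and |vv| = 4p+2k ≠ 4p+k since k ≥ 1. So xy^2z ∉ L.
This contradicts the pumping lemma, so L is not regular.

a^{p+k} b^p a^p b^p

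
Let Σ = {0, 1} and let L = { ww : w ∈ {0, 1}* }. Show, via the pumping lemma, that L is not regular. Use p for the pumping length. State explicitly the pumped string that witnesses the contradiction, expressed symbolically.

Toward a contradiction, assume L is regular with pumping length p.
Take w = 0^p 1^p 0^p 1^p = uu where u = 0^p1^p; then w ∈ L and |w| = 4p ≥ p.
By the pumping lemma, w = xyz with |xy| ≤ p and y is nonempty.
The first p characters of w are 0's, so xy (and hence y) consists only of 0's. Write y = 0^k, 1 ≤ k ≤ p.
Pump with i = 2: xy^2z = 0^{p+k} 1^p 0^p 1^p, of length 4p+k. Suppose this equals vv. The string starts with 0 and ends with 1, so v does too; thus the boundary between the two copies of v is a 1→0 transition. There is exactly one such transition, at position 2p+k, so |v| = 2p+k and |vv| = 4p+2k ≠ 4p+k since k ≥ 1. So xy^2z ∉ L.
Contradiction. Therefore L is not regular.

0^{p+k} 1^p 0^p 1^p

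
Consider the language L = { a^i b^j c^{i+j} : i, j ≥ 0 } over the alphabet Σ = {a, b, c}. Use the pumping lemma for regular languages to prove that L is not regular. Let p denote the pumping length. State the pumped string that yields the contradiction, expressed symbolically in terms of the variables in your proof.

Assume L is regular; let p be its pumping constant.
Take w = a^p b^p c^{2p} ∈ L (with i=j=p, i+j=2p), |w| = 4p ≥ p.
By the pumping lemma, w = xyz with |xy| ≤ p and y is nonempty.
Since the first p symbols of w are all a's and |xy| ≤ p, y lies entirely in the leading a-block: y = a^k for some k with 1 ≤ k ≤ p.
Consider xy^2z = a^{p+k} b^p c^{2p}. Now the a- and b-counts sum to 2p+k, but the c-count is 2p ≠ 2p+k. So xy^2z ∉ L.
Contradiction. Therefore L is not regular.

a^{p+k} b^p c^{2p}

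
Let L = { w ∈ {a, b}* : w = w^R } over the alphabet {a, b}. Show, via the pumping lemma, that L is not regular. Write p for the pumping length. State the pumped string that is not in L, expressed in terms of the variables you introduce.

Assume L is regular; let p be its pumping constant.
Take w = a^p b a^p, a palindrome of length 2p+1 ≥ p.
Write w = xyz as guaranteed by the lemma, with |xy| ≤ p and |y| > 0.
The first p characters of w are a's, so xy (and hence y) consists only of a's. Write y = a^k, 1 ≤ k ≤ p.
Pump with i = 2: xy^2z = a^{p+k} b a^p. Its reverse is a^p b a^{p+k}, which differs from xy^2z since k ≥ 1. So xy^2z is not a palindrome and xy^2z ∉ L.
Contradiction. Therefore L is not regular.

a^{p+k} b a^p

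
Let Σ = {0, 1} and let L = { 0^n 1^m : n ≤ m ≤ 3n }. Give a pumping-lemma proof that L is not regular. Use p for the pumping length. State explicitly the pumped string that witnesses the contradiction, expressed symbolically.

Toward a contradiction, assume L is regular with pumping length p.
Take w = 0^p 1^p ∈ L (since p ≤ p ≤ 3p), with |w| = 2p ≥ p.
Write w = xyz as guaranteed by the lemma, with |xy| ≤ p and |y| ≥ 1.
The first p characters of w are 0's, so xy (and hence y) consists only of 0's. Write y = 0^k, 1 ≤ k ≤ p.
Pump with i = 2: xy^2z = 0^{p+k} 1^p. Now n = p+k > p = m, so the condition n ≤ m fails. Thus xy^2z ∉ L.
This contradicts the pumping lemma, so L is not regular.

0^{p+k} 1^p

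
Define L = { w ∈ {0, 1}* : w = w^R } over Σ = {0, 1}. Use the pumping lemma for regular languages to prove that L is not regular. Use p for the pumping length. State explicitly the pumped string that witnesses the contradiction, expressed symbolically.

Suppose for contradiction that L is regular, and let p be the pumping length.
Take w = 0^p 1 0^p, a palindrome of length 2p+1 ≥ p.
By the pumping lemma, w = xyz with |xy| ≤ p and |y| ≥ 1.
Because |xy| ≤ p and w begins with p copies of 0, we have y = 0^k with 1 ≤ k ≤ p.
Pump with i = 2: xy^2z = 0^{p+k} 1 0^p. Its reverse is 0^p 1 0^{p+k}, which differs from xy^2z since k ≥ 1. So xy^2z is not a palindrome and xy^2z ∉ L.
Contradiction. Therefore L is not regular.

0^{p+k} 1 0^p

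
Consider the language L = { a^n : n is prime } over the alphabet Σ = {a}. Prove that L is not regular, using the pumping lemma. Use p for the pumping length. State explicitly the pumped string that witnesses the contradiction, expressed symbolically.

a^{q(1+k)}

Assume L is regular; let p be its pumping constant.
Let q be a prime with q ≥ p+2 (infinitely many primes exist), and take w = a^q ∈ L with |w| = q ≥ p.
By the pumping lemma, w = xyz with |xy| ≤ p and |y| ≥ 1.
Then y = a^k for some k with 1 ≤ k ≤ p.
Since 1 ≤ k ≤ p, |xz| = q-k. Pump with i = q+1: |xy^{q+1}z| = (q-k)+(q+1)k = q+qk = q(1+k), which is composite (both factors ≥ 2). So xy^{q+1}z = a^{q(1+k)} ∉ L.
This is a contradiction; hence L is not regular.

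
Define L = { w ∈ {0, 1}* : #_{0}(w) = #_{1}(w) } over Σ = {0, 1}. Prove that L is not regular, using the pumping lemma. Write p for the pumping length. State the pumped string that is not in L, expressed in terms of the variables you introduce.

Assume L is regular; let p be its pumping constant.
Choose w = 0^p 1^p ∈ L with |w| = 2p ≥ p.
Write w = xyz as guaranteed by the lemma, with |xy| ≤ p and y is nonempty.
The first p characters of w are 0's, so xy (and hence y) consists only of 0's. Write y = 0^k, 1 ≤ k ≤ p.
Pump with i = 2: xy^2z = 0^{p+k} 1^p has p+k occurrences of 0 but only p of 1. Since k ≥ 1 the counts differ, so xy^2z ∉ L.
This contradicts the pumping lemma, so L is not regular.

0^{p+k} 1^p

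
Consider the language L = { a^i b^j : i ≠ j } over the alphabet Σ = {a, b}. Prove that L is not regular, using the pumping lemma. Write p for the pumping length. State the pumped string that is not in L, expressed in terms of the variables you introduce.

Assume L is regular. Let p be the pumping length given by the pumping lemma.
Choose w = a^p b^{p+p!}. Since p ≠ p+p!, w ∈ L; and |w| ≥ p.
Write w = xyz as guaranteed by the lemma, with |xy| ≤ p and y is nonempty.
Because |xy| ≤ p and w begins with p copies of a, we have y = a^k with 1 ≤ k ≤ p.
Since 1 ≤ k ≤ p, k divides p!; set t = 1 + p!/k. Then xy^t z has p + (p!/k)·k = p + p! copies of a. Now the a-count equals the b-count, so i ≠ j fails. So xy^t z = a^{p+p!} b^{p+p!} ∉ L.
This contradicts the pumping lemma, so L is not regular.

a^{p+p!} b^{p+p!}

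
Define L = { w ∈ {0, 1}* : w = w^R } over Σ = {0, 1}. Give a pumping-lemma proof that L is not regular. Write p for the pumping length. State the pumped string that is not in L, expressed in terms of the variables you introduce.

Assume L is regular. Let p be the pumping length given by the pumping lemma.
Take w = 0^p 1 0^p, a palindrome of length 2p+1 ≥ p.
By the pumping lemma, w = xyz with |xy| ≤ p and |y| > 0.
The first p characters of w are 0's, so xy (and hence y) consists only of 0's. Write y = 0^k, 1 ≤ k ≤ p.
Pump with i = 2: xy^2z = 0^{p+k} 1 0^p. Its reverse is 0^p 1 0^{p+k}, which differs from xy^2z since k ≥ 1. So xy^2z is not a palindrome and xy^2z ∉ L.
Contradiction. Therefore L is not regular.

0^{p+k} 1 0^p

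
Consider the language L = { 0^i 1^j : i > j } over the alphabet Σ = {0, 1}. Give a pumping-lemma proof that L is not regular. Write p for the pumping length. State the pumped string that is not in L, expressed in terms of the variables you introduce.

Assume L is regular. Let p be the pumping length given by the pumping lemma.
Choose w = 0^{p+1} 1^p ∈ L, with |w| = 2p+1 ≥ p.
Write w = xyz as guaranteed by the lemma, with |xy| ≤ p and |y| ≥ 1.
Since the first p symbols of w are all 0's and |xy| ≤ p, y lies entirely in the leading 0-block: y = 0^k for some k with 1 ≤ k ≤ p.
Consider xy^0z = xz = 0^{p+1-k} 1^p. Since k ≥ 1, the 0-count p+1-k is at most p, so i > j fails; thus xz ∉ L.
Contradiction. Therefore L is not regular.

0^{p+1-k} 1^p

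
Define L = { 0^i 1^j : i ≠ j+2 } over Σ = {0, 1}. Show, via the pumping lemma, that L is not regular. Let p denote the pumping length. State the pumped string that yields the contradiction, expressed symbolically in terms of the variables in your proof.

0^{p+p!} 1^{p+p!-2}

Toward a contradiction, assume L is regular with pumping length p.
Choose w = 0^p 1^{p+p!-2}. Since p ≠ (p+p!-2)+2 = p+p!, w ∈ L; and |w| ≥ p.
By the pumping lemma, w = xyz with |xy| ≤ p and y is nonempty.
Because |xy| ≤ p and w begins with p copies of 0, we have y = 0^k with 1 ≤ k ≤ p.
Since 1 ≤ k ≤ p, k divides p!; set t = 1 + p!/k. Then xy^t z has p + (p!/k)·k = p + p! copies of 0. Now the 0-count is p+p! and (1-count)+2 = (p+p!-2)+2 = p+p!, so i ≠ j+2 fails. So xy^t z = 0^{p+p!} 1^{p+p!-2} ∉ L.
This is a contradiction; hence L is not regular.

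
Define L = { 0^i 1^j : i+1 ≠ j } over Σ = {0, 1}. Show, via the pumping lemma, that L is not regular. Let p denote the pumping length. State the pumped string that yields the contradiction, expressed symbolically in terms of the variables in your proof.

0^{p+p!} 1^{p+p!+1}

Assume L is regular; let p be its pumping constant.
Choose w = 0^p 1^{p+p!+1}. Since p ≠ (p+p!+1)-1 = p+p!, w ∈ L; and |w| ≥ p.
The pumping lemma gives a decomposition w = xyz where |xy| ≤ p and |y| ≥ 1.
Since the first p symbols of w are all 0's and |xy| ≤ p, y lies entirely in the leading 0-block: y = 0^k for some k with 1 ≤ k ≤ p.
Since 1 ≤ k ≤ p, k divides p!; set t = 1 + p!/k. Then xy^t z has p + (p!/k)·k = p + p! copies of 0. Now the 0-count is p+p! and (1-count)-1 = (p+p!+1)-1 = p+p!, so i+1 ≠ j fails. So xy^t z = 0^{p+p!} 1^{p+p!+1} ∉ L.
This is a contradiction; hence L is not regular.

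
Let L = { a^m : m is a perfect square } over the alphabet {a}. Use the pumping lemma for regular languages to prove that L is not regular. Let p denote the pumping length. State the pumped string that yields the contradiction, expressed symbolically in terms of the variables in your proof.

a^{p²+k}

Assume L is regular; let p be its pumping constant.
Take w = a^{p²} ∈ L with |w| = p² ≥ p.
Write w = xyz as guaranteed by the lemma, with |xy| ≤ p and |y| ≥ 1.
Then y = a^k for some k with 1 ≤ k ≤ p.
Pump with i = 2: xy^2z = a^{p²+k}. Since 1 ≤ k ≤ p, p² < p²+k ≤ p²+p < (p+1)², so p²+k lies strictly between consecutive squares and is not a perfect square. So xy^2z ∉ L.
This is a contradiction; hence L is not regular.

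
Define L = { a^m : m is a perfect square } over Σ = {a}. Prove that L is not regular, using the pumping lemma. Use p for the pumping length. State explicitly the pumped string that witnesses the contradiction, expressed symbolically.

Toward a contradiction, assume L is regular with pumping length p.
Take w = a^{p²} ∈ L with |w| = p² ≥ p.
The pumping lemma gives a decomposition w = xyz where |xy| ≤ p and |y| > 0.
Then y = a^k for some k with 1 ≤ k ≤ p.
Pump with i = 2: xy^2z = a^{p²+k}. Since 1 ≤ k ≤ p, p² < p²+k ≤ p²+p < (p+1)², so p²+k lies strictly between consecutive squares and is not a perfect square. So xy^2z ∉ L.
This contradicts the pumping lemma, so L is not regular.

a^{p²+k}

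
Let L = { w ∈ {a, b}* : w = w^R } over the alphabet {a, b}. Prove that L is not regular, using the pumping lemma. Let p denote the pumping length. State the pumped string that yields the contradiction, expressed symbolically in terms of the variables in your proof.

a^{p+k} b a^p

Toward a contradiction, assume L is regular with pumping length p.
Take w = a^p b a^p, a palindrome of length 2p+1 ≥ p.
Write w = xyz as guaranteed by the lemma, with |xy| ≤ p and |y| ≥ 1.
The first p characters of w are a's, so xy (and hence y) consists only of a's. Write y = a^k, 1 ≤ k ≤ p.
Pump with i = 2: xy^2z = a^{p+k} b a^p. Its reverse is a^p b a^{p+k}, which differs from xy^2z since k ≥ 1. So xy^2z is not a palindrome and xy^2z ∉ L.
Contradiction. Therefore L is not regular.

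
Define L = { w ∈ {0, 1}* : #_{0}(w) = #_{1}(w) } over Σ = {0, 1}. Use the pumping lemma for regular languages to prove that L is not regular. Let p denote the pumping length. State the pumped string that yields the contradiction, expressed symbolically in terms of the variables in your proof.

0^{p+k} 1^p

Suppose for contradiction that L is regular, and let p be the pumping length.
Choose w = 0^p 1^p ∈ L with |w| = 2p ≥ p.
Write w = xyz as guaranteed by the lemma, with |xy| ≤ p and y is nonempty.
Since the first p symbols of w are all 0's and |xy| ≤ p, y lies entirely in the leading 0-block: y = 0^k for some k with 1 ≤ k ≤ p.
Pump with i = 2: xy^2z = 0^{p+k} 1^p has p+k occurrences of 0 but only p of 1. Since k ≥ 1 the counts differ, so xy^2z ∉ L.
This contradicts the pumping lemma, so L is not regular.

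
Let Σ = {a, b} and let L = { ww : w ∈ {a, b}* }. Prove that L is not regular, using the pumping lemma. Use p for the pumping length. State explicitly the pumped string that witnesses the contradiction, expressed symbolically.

a^{p+k} b^p a^p b^p

Assume L is regular. Let p be the pumping length given by the pumping lemma.
Take w = a^p b^p a^p b^p = uu where u = a^pb^p; then w ∈ L and |w| = 4p ≥ p.
The pumping lemma gives a decomposition w = xyz where |xy| ≤ p and y is nonempty.
Since the first p symbols of w are all a's and |xy| ≤ p, y lies entirely in the leading a-block: y = a^k for some k with 1 ≤ k ≤ p.
Pump with i = 2: xy^2z = a^{p+k} b^p a^p b^p, of length 4p+k. Suppose this equals vv. The string starts with a and ends with b, so v does too; thus the boundary between the two copies of v is a b→a transition. There is exactly one such transition, at position 2p+k, so |v| = 2p+k and |vv| = 4p+2k ≠ 4p+k since k ≥ 1. So xy^2z ∉ L.
This is a contradiction; hence L is not regular.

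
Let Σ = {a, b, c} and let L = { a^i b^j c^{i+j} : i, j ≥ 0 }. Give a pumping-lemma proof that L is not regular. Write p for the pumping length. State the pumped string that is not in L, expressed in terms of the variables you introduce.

a^{p+k} b^p c^{2p}

Assume L is regular; let p be its pumping constant.
Take w = a^p b^p c^{2p} ∈ L (with i=j=p, i+j=2p), |w| = 4p ≥ p.
The pumping lemma gives a decomposition w = xyz where |xy| ≤ p and y is nonempty.
The first p characters of w are a's, so xy (and hence y) consists only of a's. Write y = a^k, 1 ≤ k ≤ p.
Consider xy^2z = a^{p+k} b^p c^{2p}. Now the a- and b-counts sum to 2p+k, but the c-count is 2p ≠ 2p+k. So xy^2z ∉ L.
Contradiction. Therefore L is not regular.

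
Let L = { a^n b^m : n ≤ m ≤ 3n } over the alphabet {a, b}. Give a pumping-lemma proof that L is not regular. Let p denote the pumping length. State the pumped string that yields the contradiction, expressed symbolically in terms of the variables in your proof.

a^{p+k} b^p

Assume L is regular. Let p be the pumping length given by the pumping lemma.
Take w = a^p b^p ∈ L (since p ≤ p ≤ 3p), with |w| = 2p ≥ p.
By the pumping lemma, w = xyz with |xy| ≤ p and |y| > 0.
The first p characters of w are a's, so xy (and hence y) consists only of a's. Write y = a^k, 1 ≤ k ≤ p.
Pump with i = 2: xy^2z = a^{p+k} b^p. Now n = p+k > p = m, so the condition n ≤ m fails. Thus xy^2z ∉ L.
This contradicts the pumping lemma, so L is not regular.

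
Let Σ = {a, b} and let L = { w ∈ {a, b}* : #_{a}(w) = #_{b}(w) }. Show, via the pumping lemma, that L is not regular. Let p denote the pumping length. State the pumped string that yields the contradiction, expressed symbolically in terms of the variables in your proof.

a^{p+k} b^p

Suppose for contradiction that L is regular, and let p be the pumping length.
Choose w = a^p b^p ∈ L with |w| = 2p ≥ p.
The pumping lemma gives a decomposition w = xyz where |xy| ≤ p and y is nonempty.
Because |xy| ≤ p and w begins with p copies of a, we have y = a^k with 1 ≤ k ≤ p.
Pump with i = 2: xy^2z = a^{p+k} b^p has p+k occurrences of a but only p of b. Since k ≥ 1 the counts differ, so xy^2z ∉ L.
Contradiction. Therefore L is not regular.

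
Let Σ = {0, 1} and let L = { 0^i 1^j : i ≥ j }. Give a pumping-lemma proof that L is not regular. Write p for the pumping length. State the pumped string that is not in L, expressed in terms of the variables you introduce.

0^{p-k} 1^p

Toward a contradiction, assume L is regular with pumping length p.
Choose w = 0^p 1^p ∈ L, with |w| = 2p ≥ p.
Write w = xyz as guaranteed by the lemma, with |xy| ≤ p and |y| ≥ 1.
The first p characters of w are 0's, so xy (and hence y) consists only of 0's. Write y = 0^k, 1 ≤ k ≤ p.
Consider xy^0z = xz = 0^{p-k} 1^p. Since k ≥ 1, the 0-count p-k is less than p, so i ≥ j fails; thus xz ∉ L.
This is a contradiction; hence L is not regular.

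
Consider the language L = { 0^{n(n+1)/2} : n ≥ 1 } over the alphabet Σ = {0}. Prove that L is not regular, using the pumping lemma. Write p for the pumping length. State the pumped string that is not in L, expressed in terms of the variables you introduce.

0^{p(p+1)/2+k}

Suppose for contradiction that L is regular, and let p be the pumping length.
Take w = 0^{p(p+1)/2} ∈ L with |w| = p(p+1)/2 ≥ p.
Write w = xyz as guaranteed by the lemma, with |xy| ≤ p and y is nonempty.
Then y = 0^k for some k with 1 ≤ k ≤ p.
Pump with i = 2: xy^2z = 0^{p(p+1)/2+k}. Since 1 ≤ k ≤ p, p(p+1)/2 < p(p+1)/2+k ≤ p(p+1)/2+p < (p+1)(p+2)/2, so p(p+1)/2+k is strictly between consecutive triangular numbers. So xy^2z ∉ L.
Contradiction. Therefore L is not regular.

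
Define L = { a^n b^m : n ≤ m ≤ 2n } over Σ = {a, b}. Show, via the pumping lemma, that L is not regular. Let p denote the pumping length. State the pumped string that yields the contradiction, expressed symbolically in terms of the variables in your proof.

Assume L is regular. Let p be the pumping length given by the pumping lemma.
Take w = a^p b^p ∈ L (since p ≤ p ≤ 2p), with |w| = 2p ≥ p.
The pumping lemma gives a decomposition w = xyz where |xy| ≤ p and y is nonempty.
Since the first p symbols of w are all a's and |xy| ≤ p, y lies entirely in the leading a-block: y = a^k for some k with 1 ≤ k ≤ p.
Pump with i = 2: xy^2z = a^{p+k} b^p. Now n = p+k > p = m, so the condition n ≤ m fails. Thus xy^2z ∉ L.
Contradiction. Therefore L is not regular.

a^{p+k} b^p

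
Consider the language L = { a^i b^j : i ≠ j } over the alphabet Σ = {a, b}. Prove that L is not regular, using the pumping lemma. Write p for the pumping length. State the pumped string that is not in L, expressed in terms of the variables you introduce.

Suppose for contradiction that L is regular, and let p be the pumping length.
Choose w = a^p b^{p+p!}. Since p ≠ p+p!, w ∈ L; and |w| ≥ p.
The pumping lemma gives a decomposition w = xyz where |xy| ≤ p and |y| > 0.
Because |xy| ≤ p and w begins with p copies of a, we have y = a^k with 1 ≤ k ≤ p.
Since 1 ≤ k ≤ p, k divides p!; set t = 1 + p!/k. Then xy^t z has p + (p!/k)·k = p + p! copies of a. Now the a-count equals the b-count, so i ≠ j fails. So xy^t z = a^{p+p!} b^{p+p!} ∉ L.
Contradiction. Therefore L is not regular.

a^{p+p!} b^{p+p!}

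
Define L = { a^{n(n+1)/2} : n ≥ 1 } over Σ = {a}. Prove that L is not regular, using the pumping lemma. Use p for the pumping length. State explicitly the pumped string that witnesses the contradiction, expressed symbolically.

a^{p(p+1)/2+k}

Assume L is regular; let p be its pumping constant.
Take w = a^{p(p+1)/2} ∈ L with |w| = p(p+1)/2 ≥ p.
Write w = xyz as guaranteed by the lemma, with |xy| ≤ p and |y| ≥ 1.
Then y = a^k for some k with 1 ≤ k ≤ p.
Pump with i = 2: xy^2z = a^{p(p+1)/2+k}. Since 1 ≤ k ≤ p, p(p+1)/2 < p(p+1)/2+k ≤ p(p+1)/2+p < (p+1)(p+2)/2, so p(p+1)/2+k is strictly between consecutive triangular numbers. So xy^2z ∉ L.
Contradiction. Therefore L is not regular.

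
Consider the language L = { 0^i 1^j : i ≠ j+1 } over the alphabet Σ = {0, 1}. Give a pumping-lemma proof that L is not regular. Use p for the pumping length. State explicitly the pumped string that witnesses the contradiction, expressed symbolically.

0^{p+p!} 1^{p+p!-1}

Assume L is regular. Let p be the pumping length given by the pumping lemma.
Choose w = 0^p 1^{p+p!-1}. Since p ≠ (p+p!-1)+1 = p+p!, w ∈ L; and |w| ≥ p.
Write w = xyz as guaranteed by the lemma, with |xy| ≤ p and y is nonempty.
Because |xy| ≤ p and w begins with p copies of 0, we have y = 0^k with 1 ≤ k ≤ p.
Since 1 ≤ k ≤ p, k divides p!; set t = 1 + p!/k. Then xy^t z has p + (p!/k)·k = p + p! copies of 0. Now the 0-count is p+p! and (1-count)+1 = (p+p!-1)+1 = p+p!, so i ≠ j+1 fails. So xy^t z = 0^{p+p!} 1^{p+p!-1} ∉ L.
This is a contradiction; hence L is not regular.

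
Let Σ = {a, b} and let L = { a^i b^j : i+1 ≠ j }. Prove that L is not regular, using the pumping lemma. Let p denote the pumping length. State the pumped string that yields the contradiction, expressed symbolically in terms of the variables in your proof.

a^{p+p!} b^{p+p!+1}

Assume L is regular; let p be its pumping constant.
Choose w = a^p b^{p+p!+1}. Since p ≠ (p+p!+1)-1 = p+p!, w ∈ L; and |w| ≥ p.
By the pumping lemma, w = xyz with |xy| ≤ p and y is nonempty.
The first p characters of w are a's, so xy (and hence y) consists only of a's. Write y = a^k, 1 ≤ k ≤ p.
Since 1 ≤ k ≤ p, k divides p!; set t = 1 + p!/k. Then xy^t z has p + (p!/k)·k = p + p! copies of a. Now the a-count is p+p! and (b-count)-1 = (p+p!+1)-1 = p+p!, so i+1 ≠ j fails. So xy^t z = a^{p+p!} b^{p+p!+1} ∉ L.
This contradicts the pumping lemma, so L is not regular.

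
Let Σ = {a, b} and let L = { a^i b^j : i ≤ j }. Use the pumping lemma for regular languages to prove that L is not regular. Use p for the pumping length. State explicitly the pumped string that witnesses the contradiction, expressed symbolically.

a^{p+k} b^p

Suppose for contradiction that L is regular, and let p be the pumping length.
Choose w = a^p b^p ∈ L, with |w| = 2p ≥ p.
Write w = xyz as guaranteed by the lemma, with |xy| ≤ p and y is nonempty.
Since the first p symbols of w are all a's and |xy| ≤ p, y lies entirely in the leading a-block: y = a^k for some k with 1 ≤ k ≤ p.
Consider xy^2z = a^{p+k} b^p. Since k ≥ 1, the a-count p+k exceeds the b-count p, so i ≤ j fails; thus xy^2z ∉ L.
This contradicts the pumping lemma, so L is not regular.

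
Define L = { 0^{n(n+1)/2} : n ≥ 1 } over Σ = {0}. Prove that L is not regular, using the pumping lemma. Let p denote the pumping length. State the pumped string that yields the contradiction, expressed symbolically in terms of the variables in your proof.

Suppose for contradiction that L is regular, and let p be the pumping length.
Take w = 0^{p(p+1)/2} ∈ L with |w| = p(p+1)/2 ≥ p.
By the pumping lemma, w = xyz with |xy| ≤ p and |y| ≥ 1.
Then y = 0^k for some k with 1 ≤ k ≤ p.
Pump with i = 2: xy^2z = 0^{p(p+1)/2+k}. Since 1 ≤ k ≤ p, p(p+1)/2 < p(p+1)/2+k ≤ p(p+1)/2+p < (p+1)(p+2)/2, so p(p+1)/2+k is strictly between consecutive triangular numbers. So xy^2z ∉ L.
Contradiction. Therefore L is not regular.

0^{p(p+1)/2+k}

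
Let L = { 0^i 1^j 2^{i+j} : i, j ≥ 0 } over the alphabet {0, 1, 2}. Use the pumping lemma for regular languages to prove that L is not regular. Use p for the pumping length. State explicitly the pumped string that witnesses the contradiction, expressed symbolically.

0^{p+k} 1^p 2^{2p}

Suppose for contradiction that L is regular, and let p be the pumping length.
Take w = 0^p 1^p 2^{2p} ∈ L (with i=j=p, i+j=2p), |w| = 4p ≥ p.
By the pumping lemma, w = xyz with |xy| ≤ p and y is nonempty.
Because |xy| ≤ p and w begins with p copies of 0, we have y = 0^k with 1 ≤ k ≤ p.
Consider xy^2z = 0^{p+k} 1^p 2^{2p}. Now the 0- and 1-counts sum to 2p+k, but the 2-count is 2p ≠ 2p+k. So xy^2z ∉ L.
Contradiction. Therefore L is not regular.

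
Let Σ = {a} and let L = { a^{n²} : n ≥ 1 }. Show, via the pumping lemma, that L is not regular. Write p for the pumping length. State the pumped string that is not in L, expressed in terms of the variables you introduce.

Toward a contradiction, assume L is regular with pumping length p.
Take w = a^{p²} ∈ L with |w| = p² ≥ p.
Write w = xyz as guaranteed by the lemma, with |xy| ≤ p and |y| ≥ 1.
Then y = a^k for some k with 1 ≤ k ≤ p.
Pump with i = 2: xy^2z = a^{p²+k}. Since 1 ≤ k ≤ p, p² < p²+k ≤ p²+p < (p+1)², so p²+k lies strictly between consecutive squares and is not a perfect square. So xy^2z ∉ L.
Contradiction. Therefore L is not regular.

a^{p²+k}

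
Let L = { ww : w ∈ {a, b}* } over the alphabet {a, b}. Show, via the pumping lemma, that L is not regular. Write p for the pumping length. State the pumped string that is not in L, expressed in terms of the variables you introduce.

a^{p+k} b^p a^p b^p

Toward a contradiction, assume L is regular with pumping length p.
Take w = a^p b^p a^p b^p = uu where u = a^pb^p; then w ∈ L and |w| = 4p ≥ p.
Write w = xyz as guaranteed by the lemma, with |xy| ≤ p and |y| > 0.
Because |xy| ≤ p and w begins with p copies of a, we have y = a^k with 1 ≤ k ≤ p.
Pump with i = 2: xy^2z = a^{p+k} b^p a^p b^p, of length 4p+k. Suppose this equals vv. The string starts with a and ends with b, so v does too; thus the boundary between the two copies of v is a b→a transition. There is exactly one such transition, at position 2p+k, so |v| = 2p+k and |vv| = 4p+2k ≠ 4p+k since k ≥ 1. So xy^2z ∉ L.
This is a contradiction; hence L is not regular.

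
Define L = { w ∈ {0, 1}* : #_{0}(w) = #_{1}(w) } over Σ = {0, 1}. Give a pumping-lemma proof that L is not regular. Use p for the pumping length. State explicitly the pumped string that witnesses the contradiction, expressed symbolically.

0^{p+k} 1^p

Assume L is regular. Let p be the pumping length given by the pumping lemma.
Choose w = 0^p 1^p ∈ L with |w| = 2p ≥ p.
Write w = xyz as guaranteed by the lemma, with |xy| ≤ p and y is nonempty.
The first p characters of w are 0's, so xy (and hence y) consists only of 0's. Write y = 0^k, 1 ≤ k ≤ p.
Pump with i = 2: xy^2z = 0^{p+k} 1^p has p+k occurrences of 0 but only p of 1. Since k ≥ 1 the counts differ, so xy^2z ∉ L.
This is a contradiction; hence L is not regular.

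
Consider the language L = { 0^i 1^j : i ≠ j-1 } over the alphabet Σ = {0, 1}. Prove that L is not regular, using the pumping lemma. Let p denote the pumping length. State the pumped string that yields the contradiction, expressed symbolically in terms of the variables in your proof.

Assume L is regular; let p be its pumping constant.
Choose w = 0^p 1^{p+p!+1}. Since p ≠ (p+p!+1)-1 = p+p!, w ∈ L; and |w| ≥ p.
By the pumping lemma, w = xyz with |xy| ≤ p and |y| ≥ 1.
Since the first p symbols of w are all 0's and |xy| ≤ p, y lies entirely in the leading 0-block: y = 0^k for some k with 1 ≤ k ≤ p.
Since 1 ≤ k ≤ p, k divides p!; set t = 1 + p!/k. Then xy^t z has p + (p!/k)·k = p + p! copies of 0. Now the 0-count is p+p! and (1-count)-1 = (p+p!+1)-1 = p+p!, so i ≠ j-1 fails. So xy^t z = 0^{p+p!} 1^{p+p!+1} ∉ L.
This contradicts the pumping lemma, so L is not regular.

0^{p+p!} 1^{p+p!+1}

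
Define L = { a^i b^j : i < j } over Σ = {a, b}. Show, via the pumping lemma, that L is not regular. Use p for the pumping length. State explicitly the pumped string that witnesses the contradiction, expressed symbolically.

Assume L is regular; let p be its pumping constant.
Choose w = a^p b^{p+1} ∈ L, with |w| = 2p+1 ≥ p.
Write w = xyz as guaranteed by the lemma, with |xy| ≤ p and |y| > 0.
The first p characters of w are a's, so xy (and hence y) consists only of a's. Write y = a^k, 1 ≤ k ≤ p.
Consider xy^2z = a^{p+k} b^{p+1}. Since k ≥ 1, the a-count p+k is at least p+1, so i < j fails; thus xy^2z ∉ L.
Contradiction. Therefore L is not regular.

a^{p+k} b^{p+1}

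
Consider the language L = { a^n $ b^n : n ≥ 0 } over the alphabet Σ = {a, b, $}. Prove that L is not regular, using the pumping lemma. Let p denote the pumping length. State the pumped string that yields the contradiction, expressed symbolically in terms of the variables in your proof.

Suppose for contradiction that L is regular, and let p be the pumping length.
Take w = a^p $ b^p ∈ L with |w| = 2p+1 ≥ p.
Write w = xyz as guaranteed by the lemma, with |xy| ≤ p and y is nonempty.
The first p characters of w are a's, so xy (and hence y) consists only of a's. Write y = a^k, 1 ≤ k ≤ p.
Pump with i = 2: xy^2z = a^{p+k} $ b^p, which would require p+k = p. But k ≥ 1, so xy^2z ∉ L.
This is a contradiction; hence L is not regular.

a^{p+k} $ b^p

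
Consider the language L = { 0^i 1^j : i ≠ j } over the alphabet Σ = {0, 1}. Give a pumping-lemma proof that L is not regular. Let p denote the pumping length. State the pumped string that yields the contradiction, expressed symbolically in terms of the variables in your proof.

0^{p+p!} 1^{p+p!}

Suppose for contradiction that L is regular, and let p be the pumping length.
Choose w = 0^p 1^{p+p!}. Since p ≠ p+p!, w ∈ L; and |w| ≥ p.
The pumping lemma gives a decomposition w = xyz where |xy| ≤ p and |y| > 0.
Since the first p symbols of w are all 0's and |xy| ≤ p, y lies entirely in the leading 0-block: y = 0^k for some k with 1 ≤ k ≤ p.
Since 1 ≤ k ≤ p, k divides p!; set t = 1 + p!/k. Then xy^t z has p + (p!/k)·k = p + p! copies of 0. Now the 0-count equals the 1-count, so i ≠ j fails. So xy^t z = 0^{p+p!} 1^{p+p!} ∉ L.
This is a contradiction; hence L is not regular.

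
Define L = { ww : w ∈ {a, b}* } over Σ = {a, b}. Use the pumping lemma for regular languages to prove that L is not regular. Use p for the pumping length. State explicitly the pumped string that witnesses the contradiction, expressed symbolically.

Suppose for contradiction that L is regular, and let p be the pumping length.
Take w = a^p b^p a^p b^p = uu where u = a^pb^p; then w ∈ L and |w| = 4p ≥ p.
By the pumping lemma, w = xyz with |xy| ≤ p and y is nonempty.
The first p characters of w are a's, so xy (and hence y) consists only of a's. Write y = a^k, 1 ≤ k ≤ p.
Pump with i = 2: xy^2z = a^{p+k} b^p a^p b^p, of length 4p+k. Suppose this equals vv. The string starts with a and ends with b, so v does too; thus the boundary between the two copies of v is a b→a transition. There is exactly one such transition, at position 2p+k, so |v| = 2p+k and |vv| = 4p+2k ≠ 4p+k since k ≥ 1. So xy^2z ∉ L.
This is a contradiction; hence L is not regular.

a^{p+k} b^p a^p b^p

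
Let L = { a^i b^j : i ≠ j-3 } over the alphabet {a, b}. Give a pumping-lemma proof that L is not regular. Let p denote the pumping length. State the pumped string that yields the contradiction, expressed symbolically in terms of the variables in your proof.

a^{p+p!} b^{p+p!+3}

Assume L is regular; let p be its pumping constant.
Choose w = a^p b^{p+p!+3}. Since p ≠ (p+p!+3)-3 = p+p!, w ∈ L; and |w| ≥ p.
By the pumping lemma, w = xyz with |xy| ≤ p and y is nonempty.
Since the first p symbols of w are all a's and |xy| ≤ p, y lies entirely in the leading a-block: y = a^k for some k with 1 ≤ k ≤ p.
Since 1 ≤ k ≤ p, k divides p!; set t = 1 + p!/k. Then xy^t z has p + (p!/k)·k = p + p! copies of a. Now the a-count is p+p! and (b-count)-3 = (p+p!+3)-3 = p+p!, so i ≠ j-3 fails. So xy^t z = a^{p+p!} b^{p+p!+3} ∉ L.
This is a contradiction; hence L is not regular.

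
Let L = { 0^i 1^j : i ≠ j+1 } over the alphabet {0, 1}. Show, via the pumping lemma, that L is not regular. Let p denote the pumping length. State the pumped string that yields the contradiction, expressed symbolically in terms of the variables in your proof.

Assume L is regular. Let p be the pumping length given by the pumping lemma.
Choose w = 0^p 1^{p+p!-1}. Since p ≠ (p+p!-1)+1 = p+p!, w ∈ L; and |w| ≥ p.
The pumping lemma gives a decomposition w = xyz where |xy| ≤ p and |y| ≥ 1.
Since the first p symbols of w are all 0's and |xy| ≤ p, y lies entirely in the leading 0-block: y = 0^k for some k with 1 ≤ k ≤ p.
Since 1 ≤ k ≤ p, k divides p!; set t = 1 + p!/k. Then xy^t z has p + (p!/k)·k = p + p! copies of 0. Now the 0-count is p+p! and (1-count)+1 = (p+p!-1)+1 = p+p!, so i ≠ j+1 fails. So xy^t z = 0^{p+p!} 1^{p+p!-1} ∉ L.
Contradiction. Therefore L is not regular.

0^{p+p!} 1^{p+p!-1}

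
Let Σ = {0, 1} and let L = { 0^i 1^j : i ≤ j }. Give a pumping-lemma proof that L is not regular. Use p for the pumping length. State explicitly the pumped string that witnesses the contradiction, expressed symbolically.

Suppose for contradiction that L is regular, and let p be the pumping length.
Choose w = 0^p 1^p ∈ L, with |w| = 2p ≥ p.
By the pumping lemma, w = xyz with |xy| ≤ p and |y| > 0.
Because |xy| ≤ p and w begins with p copies of 0, we have y = 0^k with 1 ≤ k ≤ p.
Consider xy^2z = 0^{p+k} 1^p. Since k ≥ 1, the 0-count p+k exceeds the 1-count p, so i ≤ j fails; thus xy^2z ∉ L.
Contradiction. Therefore L is not regular.

0^{p+k} 1^p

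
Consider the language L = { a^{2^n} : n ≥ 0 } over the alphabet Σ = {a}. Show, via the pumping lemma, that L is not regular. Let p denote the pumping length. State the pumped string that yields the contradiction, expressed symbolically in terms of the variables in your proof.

a^{2^p+k}

Assume L is regular; let p be its pumping constant.
Take w = a^{2^p} ∈ L with |w| = 2^p ≥ p.
Write w = xyz as guaranteed by the lemma, with |xy| ≤ p and |y| > 0.
Then y = a^k for some k with 1 ≤ k ≤ p.
Pump with i = 2: xy^2z = a^{2^p+k}. Since 1 ≤ k ≤ p < 2^p, we have 2^p < 2^p+k < 2^{p+1}, so 2^p+k is not a power of 2. So xy^2z ∉ L.
This is a contradiction; hence L is not regular.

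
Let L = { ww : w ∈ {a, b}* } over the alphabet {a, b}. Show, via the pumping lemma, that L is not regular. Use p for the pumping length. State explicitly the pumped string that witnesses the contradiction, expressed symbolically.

Assume L is regular; let p be its pumping constant.
Take w = a^p b^p a^p b^p = uu where u = a^pb^p; then w ∈ L and |w| = 4p ≥ p.
The pumping lemma gives a decomposition w = xyz where |xy| ≤ p and y is nonempty.
Since the first p symbols of w are all a's and |xy| ≤ p, y lies entirely in the leading a-block: y = a^k for some k with 1 ≤ k ≤ p.
Pump with i = 2: xy^2z = a^{p+k} b^p a^p b^p, of length 4p+k. Suppose this equals vv. The string starts with a and ends with b, so v does too; thus the boundary between the two copies of v is a b→a transition. There is exactly one such transition, at position 2p+k, so |v| = 2p+k and |vv| = 4p+2k ≠ 4p+k since k ≥ 1. So xy^2z ∉ L.
This contradicts the pumping lemma, so L is not regular.

a^{p+k} b^p a^p b^p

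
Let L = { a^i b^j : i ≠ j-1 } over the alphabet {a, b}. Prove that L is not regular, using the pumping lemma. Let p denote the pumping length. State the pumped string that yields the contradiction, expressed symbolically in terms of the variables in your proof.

a^{p+p!} b^{p+p!+1}

Suppose for contradiction that L is regular, and let p be the pumping length.
Choose w = a^p b^{p+p!+1}. Since p ≠ (p+p!+1)-1 = p+p!, w ∈ L; and |w| ≥ p.
The pumping lemma gives a decomposition w = xyz where |xy| ≤ p and |y| > 0.
Because |xy| ≤ p and w begins with p copies of a, we have y = a^k with 1 ≤ k ≤ p.
Since 1 ≤ k ≤ p, k divides p!; set t = 1 + p!/k. Then xy^t z has p + (p!/k)·k = p + p! copies of a. Now the a-count is p+p! and (b-count)-1 = (p+p!+1)-1 = p+p!, so i ≠ j-1 fails. So xy^t z = a^{p+p!} b^{p+p!+1} ∉ L.
Contradiction. Therefore L is not regular.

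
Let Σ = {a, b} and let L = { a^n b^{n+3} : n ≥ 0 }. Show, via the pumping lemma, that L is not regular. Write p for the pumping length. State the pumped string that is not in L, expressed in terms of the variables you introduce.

Toward a contradiction, assume L is regular with pumping length p.
Choose w = a^p b^{p+3}, which is in L with |w| = 2p+3 ≥ p.
By the pumping lemma, w = xyz with |xy| ≤ p and |y| ≥ 1.
Since the first p symbols of w are all a's and |xy| ≤ p, y lies entirely in the leading a-block: y = a^k for some k with 1 ≤ k ≤ p.
Pump with i = 2: xy^2z = a^{p+k} b^{p+3}. For this to lie in L we would need p+3 = (p+k)+3, which forces k = 0. But k ≥ 1, so xy^2z ∉ L.
This is a contradiction; hence L is not regular.

a^{p+k} b^{p+3}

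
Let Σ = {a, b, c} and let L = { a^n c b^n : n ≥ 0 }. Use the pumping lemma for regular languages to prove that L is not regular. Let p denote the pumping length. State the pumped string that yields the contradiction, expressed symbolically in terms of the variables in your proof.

Toward a contradiction, assume L is regular with pumping length p.
Take w = a^p c b^p ∈ L with |w| = 2p+1 ≥ p.
By the pumping lemma, w = xyz with |xy| ≤ p and |y| ≥ 1.
Because |xy| ≤ p and w begins with p copies of a, we have y = a^k with 1 ≤ k ≤ p.
Pump with i = 2: xy^2z = a^{p+k} c b^p, which would require p+k = p. But k ≥ 1, so xy^2z ∉ L.
This contradicts the pumping lemma, so L is not regular.

a^{p+k} c b^p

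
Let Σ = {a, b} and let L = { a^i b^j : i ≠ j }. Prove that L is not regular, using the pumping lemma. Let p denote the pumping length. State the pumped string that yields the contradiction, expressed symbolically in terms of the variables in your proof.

a^{p+p!} b^{p+p!}

Assume L is regular; let p be its pumping constant.
Choose w = a^p b^{p+p!}. Since p ≠ p+p!, w ∈ L; and |w| ≥ p.
Write w = xyz as guaranteed by the lemma, with |xy| ≤ p and y is nonempty.
The first p characters of w are a's, so xy (and hence y) consists only of a's. Write y = a^k, 1 ≤ k ≤ p.
Since 1 ≤ k ≤ p, k divides p!; set t = 1 + p!/k. Then xy^t z has p + (p!/k)·k = p + p! copies of a. Now the a-count equals the b-count, so i ≠ j fails. So xy^t z = a^{p+p!} b^{p+p!} ∉ L.
This is a contradiction; hence L is not regular.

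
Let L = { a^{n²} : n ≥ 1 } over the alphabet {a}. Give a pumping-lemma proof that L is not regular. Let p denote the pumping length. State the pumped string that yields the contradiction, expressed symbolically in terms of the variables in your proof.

Suppose for contradiction that L is regular, and let p be the pumping length.
Take w = a^{p²} ∈ L with |w| = p² ≥ p.
Write w = xyz as guaranteed by the lemma, with |xy| ≤ p and |y| ≥ 1.
Then y = a^k for some k with 1 ≤ k ≤ p.
Pump with i = 2: xy^2z = a^{p²+k}. Since 1 ≤ k ≤ p, p² < p²+k ≤ p²+p < (p+1)², so p²+k lies strictly between consecutive squares and is not a perfect square. So xy^2z ∉ L.
This contradicts the pumping lemma, so L is not regular.

a^{p²+k}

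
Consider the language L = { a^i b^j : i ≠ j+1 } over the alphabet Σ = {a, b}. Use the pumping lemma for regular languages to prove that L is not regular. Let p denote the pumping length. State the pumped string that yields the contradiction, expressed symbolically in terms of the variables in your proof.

Assume L is regular; let p be its pumping constant.
Choose w = a^p b^{p+p!-1}. Since p ≠ (p+p!-1)+1 = p+p!, w ∈ L; and |w| ≥ p.
Write w = xyz as guaranteed by the lemma, with |xy| ≤ p and y is nonempty.
Because |xy| ≤ p and w begins with p copies of a, we have y = a^k with 1 ≤ k ≤ p.
Since 1 ≤ k ≤ p, k divides p!; set t = 1 + p!/k. Then xy^t z has p + (p!/k)·k = p + p! copies of a. Now the a-count is p+p! and (b-count)+1 = (p+p!-1)+1 = p+p!, so i ≠ j+1 fails. So xy^t z = a^{p+p!} b^{p+p!-1} ∉ L.
This contradicts the pumping lemma, so L is not regular.

a^{p+p!} b^{p+p!-1}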